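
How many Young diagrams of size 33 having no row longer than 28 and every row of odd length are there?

444

A full systematic count gives 444.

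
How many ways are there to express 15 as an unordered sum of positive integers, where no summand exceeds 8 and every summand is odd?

The partitions of 15 that satisfy the conditions:
7 + 7 + 1
7 + 5 + 3
7 + 5 + 1 + 1 + 1
7 + 3 + 3 + 1 + 1
7 + 3 + 1 + 1 + 1 + 1 + 1
7 + 1 + 1 + 1 + 1 + 1 + 1 + 1 + 1
5 + 5 + 5
5 + 5 + 3 + 1 + 1
5 + 5 + 1 + 1 + 1 + 1 + 1
5 + 3 + 3 + 3 + 1
5 + 3 + 3 + 1 + 1 + 1 + 1
5 + 3 + 1 + 1 + 1 + 1 + 1 + 1 + 1
5 + 1 + 1 + 1 + 1 + 1 + 1 + 1 + 1 + 1 + 1
3 + 3 + 3 + 3 + 3
3 + 3 + 3 + 3 + 1 + 1 + 1
3 + 3 + 3 + 1 + 1 + 1 + 1 + 1 + 1
3 + 3 + 1 + 1 + 1 + 1 + 1 + 1 + 1 + 1 + 1
3 + 1 + 1 + 1 + 1 + 1 + 1 + 1 + 1 + 1 + 1 + 1 + 1
1 + 1 + 1 + 1 + 1 + 1 + 1 + 1 + 1 + 1 + 1 + 1 + 1 + 1 + 1
Counting gives 19.

19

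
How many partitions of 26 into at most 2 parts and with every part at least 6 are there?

9

They are:
26
20+6
19+7
18+8
17+9
16+10
15+11
14+12
13+13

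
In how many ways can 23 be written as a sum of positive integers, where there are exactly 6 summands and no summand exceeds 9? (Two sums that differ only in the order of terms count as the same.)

103

Direct enumeration gives 103 partitions.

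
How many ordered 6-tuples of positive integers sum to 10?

By stars and bars with positive parts, the count is C(9,5) = 126.

126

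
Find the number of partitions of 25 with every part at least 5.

There are too many to list fully; the first 12 (by largest part) are:
25
20+5
19+6
18+7
17+8
16+9
15+10
15+5+5
14+11
14+6+5
13+12
13+7+5
…and 18 more, for 30 total.

30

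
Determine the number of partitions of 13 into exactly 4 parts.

They are:
10+1+1+1
9+2+1+1
8+3+1+1
8+2+2+1
7+4+1+1
7+3+2+1
7+2+2+2
6+5+1+1
6+4+2+1
6+3+3+1
6+3+2+2
5+5+2+1
5+4+3+1
5+4+2+2
5+3+3+2
4+4+4+1
4+4+3+2
4+3+3+3
Counting gives 18.

18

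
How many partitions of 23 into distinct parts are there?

There are 104 such partitions.

104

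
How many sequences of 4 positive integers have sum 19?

A composition of 19 into 4 positive parts is chosen by placing 3 dividers among the 18 gaps between 19 units: C(18,3) = 816.

816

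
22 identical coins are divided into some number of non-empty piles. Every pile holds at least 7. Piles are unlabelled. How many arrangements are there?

They are:
22
15,7
14,8
13,9
12,10
11,11
8,7,7

7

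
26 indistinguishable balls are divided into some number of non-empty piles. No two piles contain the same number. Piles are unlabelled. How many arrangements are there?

165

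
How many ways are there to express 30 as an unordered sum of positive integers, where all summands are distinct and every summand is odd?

18

Enumerating:
1 + 29
3 + 27
5 + 25
7 + 23
9 + 21
1 + 3 + 5 + 21
11 + 19
1 + 3 + 7 + 19
13 + 17
1 + 3 + 9 + 17
1 + 5 + 7 + 17
1 + 3 + 11 + 15
1 + 5 + 9 + 15
3 + 5 + 7 + 15
1 + 5 + 11 + 13
1 + 7 + 9 + 13
3 + 5 + 9 + 13
3 + 7 + 9 + 11
That's 18 in total.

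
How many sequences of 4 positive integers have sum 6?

10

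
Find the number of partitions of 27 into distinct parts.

There are 192 such partitions.

192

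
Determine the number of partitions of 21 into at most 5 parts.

221

Enumerating by decreasing first part gives 221 partitions in all.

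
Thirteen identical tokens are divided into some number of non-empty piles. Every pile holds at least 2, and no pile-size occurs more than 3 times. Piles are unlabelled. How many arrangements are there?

22

Listing the qualifying partitions of 13:
13
2 + 11
3 + 10
4 + 9
2 + 2 + 9
5 + 8
2 + 3 + 8
6 + 7
2 + 4 + 7
3 + 3 + 7
2 + 2 + 2 + 7
2 + 5 + 6
3 + 4 + 6
2 + 2 + 3 + 6
3 + 5 + 5
4 + 4 + 5
2 + 2 + 4 + 5
2 + 3 + 3 + 5
2 + 3 + 4 + 4
3 + 3 + 3 + 4
2 + 2 + 2 + 3 + 4
2 + 2 + 3 + 3 + 3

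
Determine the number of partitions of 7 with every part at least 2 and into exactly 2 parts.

Enumerating:
2, 5
3, 4
That's 2 in total.

2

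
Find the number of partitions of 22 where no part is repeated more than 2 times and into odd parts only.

23

They are:
21, 1
19, 3
17, 5
17, 3, 1, 1
15, 7
15, 5, 1, 1
15, 3, 3, 1
13, 9
13, 7, 1, 1
13, 5, 3, 1
11, 11
11, 9, 1, 1
11, 7, 3, 1
11, 5, 5, 1
11, 5, 3, 3
9, 9, 3, 1
9, 7, 5, 1
9, 7, 3, 3
9, 5, 5, 3
9, 5, 3, 3, 1, 1
7, 7, 5, 3
7, 7, 3, 3, 1, 1
7, 5, 5, 3, 1, 1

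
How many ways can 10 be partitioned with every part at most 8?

A partial list (first 12 by largest part):
2,8
1,1,8
3,7
1,2,7
1,1,1,7
4,6
1,3,6
2,2,6
1,1,2,6
1,1,1,1,6
5,5
1,4,5
…and 28 more, for 40 total.

40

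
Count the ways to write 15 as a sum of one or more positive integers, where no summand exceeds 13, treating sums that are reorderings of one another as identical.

Enumerating by decreasing first part gives 174 partitions in all.

174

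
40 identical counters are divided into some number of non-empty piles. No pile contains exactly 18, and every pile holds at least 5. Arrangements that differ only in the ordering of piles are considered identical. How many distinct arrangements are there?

Systematic enumeration (by largest part, then next-largest, …) yields 299.

299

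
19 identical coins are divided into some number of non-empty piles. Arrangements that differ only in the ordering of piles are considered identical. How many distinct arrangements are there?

Enumerating by decreasing first part gives 490 partitions in all.

490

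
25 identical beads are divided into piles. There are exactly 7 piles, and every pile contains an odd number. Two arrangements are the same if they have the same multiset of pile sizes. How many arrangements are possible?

28

There are too many to list fully; the first 12 (by largest part) are:
19, 1, 1, 1, 1, 1, 1
17, 3, 1, 1, 1, 1, 1
15, 5, 1, 1, 1, 1, 1
15, 3, 3, 1, 1, 1, 1
13, 7, 1, 1, 1, 1, 1
13, 5, 3, 1, 1, 1, 1
13, 3, 3, 3, 1, 1, 1
11, 9, 1, 1, 1, 1, 1
11, 7, 3, 1, 1, 1, 1
11, 5, 5, 1, 1, 1, 1
11, 5, 3, 3, 1, 1, 1
11, 3, 3, 3, 3, 1, 1
…and 16 more, for 28 total.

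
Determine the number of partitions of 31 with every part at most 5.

Systematic enumeration (by largest part, then next-largest, …) yields 748.

748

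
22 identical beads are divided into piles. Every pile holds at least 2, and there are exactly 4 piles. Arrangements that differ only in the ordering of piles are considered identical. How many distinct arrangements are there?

A partial list (first 12 by largest part):
16 + 2 + 2 + 2
15 + 3 + 2 + 2
14 + 4 + 2 + 2
14 + 3 + 3 + 2
13 + 5 + 2 + 2
13 + 4 + 3 + 2
13 + 3 + 3 + 3
12 + 6 + 2 + 2
12 + 5 + 3 + 2
12 + 4 + 4 + 2
12 + 4 + 3 + 3
11 + 7 + 2 + 2
…and 35 more, for 47 total.

47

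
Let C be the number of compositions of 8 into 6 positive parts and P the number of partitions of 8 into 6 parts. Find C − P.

19

Ordered (compositions into 6 parts): C(7,5) = 21.
Partitions of 8 into exactly 6 parts: 2.
Difference: 21 − 2 = 19.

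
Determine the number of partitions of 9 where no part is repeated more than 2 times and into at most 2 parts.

5

The partitions of 9 that satisfy the conditions:
9
8,1
7,2
6,3
5,4
Counting gives 5.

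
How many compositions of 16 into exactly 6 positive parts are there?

A composition of 16 into 6 positive parts is chosen by placing 5 dividers among the 15 gaps between 16 units: C(15,5) = 3003.

3003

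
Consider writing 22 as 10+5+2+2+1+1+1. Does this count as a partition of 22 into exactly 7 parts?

Yes

The parts sum to 22, and the condition 'there are exactly 7 summands' holds.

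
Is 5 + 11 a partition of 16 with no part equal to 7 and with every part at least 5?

Yes

The parts sum to 16, and the condition 'no summand equals 7' holds; the condition 'every summand is at least 5' holds.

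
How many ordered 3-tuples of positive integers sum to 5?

6

Place 2 bars in the 4 internal gaps of a row of 5 dots: C(4,2) = 6.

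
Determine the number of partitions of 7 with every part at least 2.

4

Listing the qualifying partitions of 7:
7
5 + 2
4 + 3
3 + 2 + 2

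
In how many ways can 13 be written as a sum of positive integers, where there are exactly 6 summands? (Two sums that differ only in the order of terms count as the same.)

The partitions of 13 that satisfy the conditions:
1, 1, 1, 1, 1, 8
1, 1, 1, 1, 2, 7
1, 1, 1, 1, 3, 6
1, 1, 1, 2, 2, 6
1, 1, 1, 1, 4, 5
1, 1, 1, 2, 3, 5
1, 1, 2, 2, 2, 5
1, 1, 1, 2, 4, 4
1, 1, 1, 3, 3, 4
1, 1, 2, 2, 3, 4
1, 2, 2, 2, 2, 4
1, 1, 2, 3, 3, 3
1, 2, 2, 2, 3, 3
2, 2, 2, 2, 2, 3

14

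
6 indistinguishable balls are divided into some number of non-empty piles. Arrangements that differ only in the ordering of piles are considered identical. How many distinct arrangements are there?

Enumerating:
6
1 + 5
2 + 4
1 + 1 + 4
3 + 3
1 + 2 + 3
1 + 1 + 1 + 3
2 + 2 + 2
1 + 1 + 2 + 2
1 + 1 + 1 + 1 + 2
1 + 1 + 1 + 1 + 1 + 1

11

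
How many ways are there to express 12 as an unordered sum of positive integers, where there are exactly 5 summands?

13

The partitions of 12 that satisfy the conditions:
8+1+1+1+1
7+2+1+1+1
6+3+1+1+1
6+2+2+1+1
5+4+1+1+1
5+3+2+1+1
5+2+2+2+1
4+4+2+1+1
4+3+3+1+1
4+3+2+2+1
4+2+2+2+2
3+3+3+2+1
3+3+2+2+2
Counting gives 13.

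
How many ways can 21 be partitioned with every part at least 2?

165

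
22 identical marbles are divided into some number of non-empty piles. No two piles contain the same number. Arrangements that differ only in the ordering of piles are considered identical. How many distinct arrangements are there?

89

Enumerating by decreasing first part gives 89 partitions in all.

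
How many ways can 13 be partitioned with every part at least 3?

10

The partitions of 13 that satisfy the conditions:
13
10+3
9+4
8+5
7+6
7+3+3
6+4+3
5+5+3
5+4+4
4+3+3+3
That's 10 in total.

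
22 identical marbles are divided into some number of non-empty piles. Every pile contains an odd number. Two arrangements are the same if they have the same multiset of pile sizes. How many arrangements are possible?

89

Counting exhaustively, 89 partitions satisfy the conditions.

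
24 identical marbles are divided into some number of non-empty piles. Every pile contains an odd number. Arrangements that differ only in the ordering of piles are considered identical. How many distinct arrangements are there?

Counting exhaustively, 122 partitions satisfy the conditions.

122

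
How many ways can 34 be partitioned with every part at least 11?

The partitions of 34 that satisfy the conditions:
34
23+11
22+12
21+13
20+14
19+15
18+16
17+17
12+11+11

9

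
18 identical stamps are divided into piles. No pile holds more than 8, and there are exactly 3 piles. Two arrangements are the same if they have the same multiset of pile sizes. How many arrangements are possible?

They are:
2,8,8
3,7,8
4,6,8
5,5,8
4,7,7
5,6,7
6,6,6
Counting gives 7.

7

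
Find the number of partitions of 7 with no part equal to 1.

They are:
7
5 + 2
4 + 3
3 + 2 + 2
That's 4 in total.

4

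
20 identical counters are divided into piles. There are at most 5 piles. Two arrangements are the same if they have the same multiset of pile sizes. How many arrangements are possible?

There are 192 such partitions.

192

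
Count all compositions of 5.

16

The number of compositions of n is 2^(n−1); here 2^4 = 16.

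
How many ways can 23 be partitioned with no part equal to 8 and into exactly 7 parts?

138

A full systematic count gives 138.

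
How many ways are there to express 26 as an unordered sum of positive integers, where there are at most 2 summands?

14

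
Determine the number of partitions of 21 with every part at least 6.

9

They are:
21
15,6
14,7
13,8
12,9
11,10
9,6,6
8,7,6
7,7,7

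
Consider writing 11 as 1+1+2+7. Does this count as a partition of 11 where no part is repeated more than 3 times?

The parts sum to 11, and the condition 'no summand is used more than 3 times' holds.

Yes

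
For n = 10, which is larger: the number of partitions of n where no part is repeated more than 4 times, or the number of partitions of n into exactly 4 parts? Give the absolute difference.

Partitions of 10 where no part is repeated more than 4 times: 34.
Partitions of 10 into exactly 4 parts: 9.
|34 − 9| = 25.

25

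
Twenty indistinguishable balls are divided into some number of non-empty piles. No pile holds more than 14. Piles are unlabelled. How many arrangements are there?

608

Enumerating by decreasing first part gives 608 partitions in all.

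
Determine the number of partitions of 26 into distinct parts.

Enumerating by decreasing first part gives 165 partitions in all.

165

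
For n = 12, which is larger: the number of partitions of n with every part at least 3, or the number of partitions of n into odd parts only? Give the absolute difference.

6

Partitions of 12 with every part at least 3: 9.
Partitions of 12 into odd parts only: 15.
|9 − 15| = 6.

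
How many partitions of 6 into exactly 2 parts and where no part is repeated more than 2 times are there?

3

The partitions of 6 that satisfy the conditions:
5 + 1
4 + 2
3 + 3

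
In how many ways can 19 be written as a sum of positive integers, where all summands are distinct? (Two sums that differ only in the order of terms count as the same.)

A partial list (first 12 by largest part):
19
18, 1
17, 2
16, 3
16, 2, 1
15, 4
15, 3, 1
14, 5
14, 4, 1
14, 3, 2
13, 6
13, 5, 1
…and 42 more, for 54 total.

54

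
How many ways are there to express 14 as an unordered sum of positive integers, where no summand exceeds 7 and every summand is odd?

16

The partitions of 14 that satisfy the conditions:
7 + 7
7 + 5 + 1 + 1
7 + 3 + 3 + 1
7 + 3 + 1 + 1 + 1 + 1
7 + 1 + 1 + 1 + 1 + 1 + 1 + 1
5 + 5 + 3 + 1
5 + 5 + 1 + 1 + 1 + 1
5 + 3 + 3 + 3
5 + 3 + 3 + 1 + 1 + 1
5 + 3 + 1 + 1 + 1 + 1 + 1 + 1
5 + 1 + 1 + 1 + 1 + 1 + 1 + 1 + 1 + 1
3 + 3 + 3 + 3 + 1 + 1
3 + 3 + 3 + 1 + 1 + 1 + 1 + 1
3 + 3 + 1 + 1 + 1 + 1 + 1 + 1 + 1 + 1
3 + 1 + 1 + 1 + 1 + 1 + 1 + 1 + 1 + 1 + 1 + 1
1 + 1 + 1 + 1 + 1 + 1 + 1 + 1 + 1 + 1 + 1 + 1 + 1 + 1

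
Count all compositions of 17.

65536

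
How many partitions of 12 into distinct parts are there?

15

They are:
12
11,1
10,2
9,3
9,2,1
8,4
8,3,1
7,5
7,4,1
7,3,2
6,5,1
6,4,2
6,3,2,1
5,4,3
5,4,2,1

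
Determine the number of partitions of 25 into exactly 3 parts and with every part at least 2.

40

A partial list (first 12 by largest part):
21 + 2 + 2
20 + 3 + 2
19 + 4 + 2
19 + 3 + 3
18 + 5 + 2
18 + 4 + 3
17 + 6 + 2
17 + 5 + 3
17 + 4 + 4
16 + 7 + 2
16 + 6 + 3
16 + 5 + 4
…and 28 more, for 40 total.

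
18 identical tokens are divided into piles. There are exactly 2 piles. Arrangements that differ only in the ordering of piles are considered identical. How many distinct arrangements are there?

The partitions of 18 that satisfy the conditions:
17, 1
16, 2
15, 3
14, 4
13, 5
12, 6
11, 7
10, 8
9, 9
Counting gives 9.

9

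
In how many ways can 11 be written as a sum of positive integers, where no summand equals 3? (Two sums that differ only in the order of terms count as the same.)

34

A partial list (first 12 by largest part):
11
1 + 10
2 + 9
1 + 1 + 9
1 + 2 + 8
1 + 1 + 1 + 8
4 + 7
2 + 2 + 7
1 + 1 + 2 + 7
1 + 1 + 1 + 1 + 7
5 + 6
1 + 4 + 6
…and 22 more, for 34 total.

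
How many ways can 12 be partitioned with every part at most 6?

A partial list (first 12 by largest part):
6+6
6+5+1
6+4+2
6+4+1+1
6+3+3
6+3+2+1
6+3+1+1+1
6+2+2+2
6+2+2+1+1
6+2+1+1+1+1
6+1+1+1+1+1+1
5+5+2
…and 46 more, for 58 total.

58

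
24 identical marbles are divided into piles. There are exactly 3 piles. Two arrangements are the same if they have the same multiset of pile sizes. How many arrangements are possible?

48

There are too many to list fully; the first 12 (by largest part) are:
1+1+22
1+2+21
1+3+20
2+2+20
1+4+19
2+3+19
1+5+18
2+4+18
3+3+18
1+6+17
2+5+17
3+4+17
…and 36 more, for 48 total.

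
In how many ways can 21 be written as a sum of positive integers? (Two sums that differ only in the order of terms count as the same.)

There are 792 such partitions.

792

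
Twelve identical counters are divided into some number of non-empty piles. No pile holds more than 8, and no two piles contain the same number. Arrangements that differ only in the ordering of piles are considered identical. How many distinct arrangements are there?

10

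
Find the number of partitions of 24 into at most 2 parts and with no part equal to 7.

12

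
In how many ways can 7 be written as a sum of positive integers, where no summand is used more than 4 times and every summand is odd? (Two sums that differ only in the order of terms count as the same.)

4

Listing the qualifying partitions of 7:
7
5 + 1 + 1
3 + 3 + 1
3 + 1 + 1 + 1 + 1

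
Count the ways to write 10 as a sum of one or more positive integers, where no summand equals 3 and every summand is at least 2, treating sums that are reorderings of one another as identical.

The partitions of 10 that satisfy the conditions:
10
8, 2
6, 4
6, 2, 2
5, 5
4, 4, 2
4, 2, 2, 2
2, 2, 2, 2, 2
That's 8 in total.

8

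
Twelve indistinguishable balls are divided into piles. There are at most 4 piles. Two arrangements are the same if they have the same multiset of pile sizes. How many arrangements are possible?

34

There are too many to list fully; the first 12 (by largest part) are:
12
1 + 11
2 + 10
1 + 1 + 10
3 + 9
1 + 2 + 9
1 + 1 + 1 + 9
4 + 8
1 + 3 + 8
2 + 2 + 8
1 + 1 + 2 + 8
5 + 7
…and 22 more, for 34 total.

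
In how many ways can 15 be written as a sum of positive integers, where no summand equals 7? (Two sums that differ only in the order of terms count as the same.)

154

Direct enumeration gives 154 partitions.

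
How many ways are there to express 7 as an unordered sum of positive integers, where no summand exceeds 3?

8

They are:
1,3,3
2,2,3
1,1,2,3
1,1,1,1,3
1,2,2,2
1,1,1,2,2
1,1,1,1,1,2
1,1,1,1,1,1,1
That's 8 in total.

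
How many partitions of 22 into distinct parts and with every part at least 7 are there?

5

They are:
22
15+7
14+8
13+9
12+10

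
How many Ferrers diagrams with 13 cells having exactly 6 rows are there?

Enumerating:
8, 1, 1, 1, 1, 1
7, 2, 1, 1, 1, 1
6, 3, 1, 1, 1, 1
6, 2, 2, 1, 1, 1
5, 4, 1, 1, 1, 1
5, 3, 2, 1, 1, 1
5, 2, 2, 2, 1, 1
4, 4, 2, 1, 1, 1
4, 3, 3, 1, 1, 1
4, 3, 2, 2, 1, 1
4, 2, 2, 2, 2, 1
3, 3, 3, 2, 1, 1
3, 3, 2, 2, 2, 1
3, 2, 2, 2, 2, 2

14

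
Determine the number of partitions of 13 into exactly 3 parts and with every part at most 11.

14

They are:
11 + 1 + 1
10 + 2 + 1
9 + 3 + 1
9 + 2 + 2
8 + 4 + 1
8 + 3 + 2
7 + 5 + 1
7 + 4 + 2
7 + 3 + 3
6 + 6 + 1
6 + 5 + 2
6 + 4 + 3
5 + 5 + 3
5 + 4 + 4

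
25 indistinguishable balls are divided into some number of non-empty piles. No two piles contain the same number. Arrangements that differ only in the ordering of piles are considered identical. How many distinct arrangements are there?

142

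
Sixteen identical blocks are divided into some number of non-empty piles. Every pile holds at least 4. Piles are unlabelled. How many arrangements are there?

11

Enumerating:
16
12 + 4
11 + 5
10 + 6
9 + 7
8 + 8
8 + 4 + 4
7 + 5 + 4
6 + 6 + 4
6 + 5 + 5
4 + 4 + 4 + 4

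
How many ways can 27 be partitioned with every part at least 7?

15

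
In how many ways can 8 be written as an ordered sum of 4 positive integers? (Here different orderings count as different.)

35

A composition of 8 into 4 positive parts is chosen by placing 3 dividers among the 7 gaps between 8 units: C(7,3) = 35.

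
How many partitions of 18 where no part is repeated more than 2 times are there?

135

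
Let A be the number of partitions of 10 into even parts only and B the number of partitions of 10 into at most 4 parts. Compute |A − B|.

16

Partitions of 10 into even parts only: 7.
Partitions of 10 into at most 4 parts: 23.
|7 − 23| = 16.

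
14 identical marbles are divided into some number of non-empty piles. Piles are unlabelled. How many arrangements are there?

135

Enumerating by decreasing first part gives 135 partitions in all.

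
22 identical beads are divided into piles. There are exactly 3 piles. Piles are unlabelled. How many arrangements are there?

A partial list (first 12 by largest part):
20,1,1
19,2,1
18,3,1
18,2,2
17,4,1
17,3,2
16,5,1
16,4,2
16,3,3
15,6,1
15,5,2
15,4,3
…and 28 more, for 40 total.

40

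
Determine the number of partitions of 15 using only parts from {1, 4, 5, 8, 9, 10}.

19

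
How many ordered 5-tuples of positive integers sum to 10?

Equivalently, choose which 4 of the 9 gaps become plus signs: C(9,4) = 126.

126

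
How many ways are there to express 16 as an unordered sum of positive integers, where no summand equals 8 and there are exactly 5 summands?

A partial list (first 12 by largest part):
12+1+1+1+1
11+2+1+1+1
10+3+1+1+1
10+2+2+1+1
9+4+1+1+1
9+3+2+1+1
9+2+2+2+1
7+6+1+1+1
7+5+2+1+1
7+4+3+1+1
7+4+2+2+1
7+3+3+2+1
…and 20 more, for 32 total.

32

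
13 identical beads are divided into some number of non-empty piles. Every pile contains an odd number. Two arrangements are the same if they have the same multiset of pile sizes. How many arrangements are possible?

The partitions of 13 that satisfy the conditions:
13
11, 1, 1
9, 3, 1
9, 1, 1, 1, 1
7, 5, 1
7, 3, 3
7, 3, 1, 1, 1
7, 1, 1, 1, 1, 1, 1
5, 5, 3
5, 5, 1, 1, 1
5, 3, 3, 1, 1
5, 3, 1, 1, 1, 1, 1
5, 1, 1, 1, 1, 1, 1, 1, 1
3, 3, 3, 3, 1
3, 3, 3, 1, 1, 1, 1
3, 3, 1, 1, 1, 1, 1, 1, 1
3, 1, 1, 1, 1, 1, 1, 1, 1, 1, 1
1, 1, 1, 1, 1, 1, 1, 1, 1, 1, 1, 1, 1

18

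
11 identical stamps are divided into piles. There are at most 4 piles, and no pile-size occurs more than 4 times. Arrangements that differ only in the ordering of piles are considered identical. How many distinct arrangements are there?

27

A partial list (first 12 by largest part):
11
10 + 1
9 + 2
9 + 1 + 1
8 + 3
8 + 2 + 1
8 + 1 + 1 + 1
7 + 4
7 + 3 + 1
7 + 2 + 2
7 + 2 + 1 + 1
6 + 5
…and 15 more, for 27 total.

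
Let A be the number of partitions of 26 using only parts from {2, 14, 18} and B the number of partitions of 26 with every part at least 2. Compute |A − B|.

Partitions of 26 using only parts from {2, 14, 18}: 3.
Partitions of 26 with every part at least 2: 478.
|3 − 478| = 475.

475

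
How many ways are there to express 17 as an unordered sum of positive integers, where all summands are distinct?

A partial list (first 12 by largest part):
17
16,1
15,2
14,3
14,2,1
13,4
13,3,1
12,5
12,4,1
12,3,2
11,6
11,5,1
…and 26 more, for 38 total.

38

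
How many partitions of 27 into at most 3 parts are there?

75

A full systematic count gives 75.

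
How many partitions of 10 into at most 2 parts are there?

They are:
10
9,1
8,2
7,3
6,4
5,5
That's 6 in total.

6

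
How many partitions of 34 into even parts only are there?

297

Enumerating by decreasing first part gives 297 partitions in all.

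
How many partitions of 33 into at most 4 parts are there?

378

Enumerating by decreasing first part gives 378 partitions in all.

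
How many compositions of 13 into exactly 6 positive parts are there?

Place 5 bars in the 12 internal gaps of a row of 13 dots: C(12,5) = 792.

792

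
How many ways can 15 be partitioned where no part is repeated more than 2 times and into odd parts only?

Enumerating:
15
13,1,1
11,3,1
9,5,1
9,3,3
7,7,1
7,5,3
7,3,3,1,1
5,5,3,1,1
That's 9 in total.

9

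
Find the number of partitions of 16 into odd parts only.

32

A partial list (first 12 by largest part):
15,1
13,3
13,1,1,1
11,5
11,3,1,1
11,1,1,1,1,1
9,7
9,5,1,1
9,3,3,1
9,3,1,1,1,1
9,1,1,1,1,1,1,1
7,7,1,1
…and 20 more, for 32 total.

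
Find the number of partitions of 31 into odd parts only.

340

Counting exhaustively, 340 partitions satisfy the conditions.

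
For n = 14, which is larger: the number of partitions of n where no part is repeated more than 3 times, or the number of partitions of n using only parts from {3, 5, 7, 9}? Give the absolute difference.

Partitions of 14 where no part is repeated more than 3 times: 82.
Partitions of 14 using only parts from {3, 5, 7, 9}: 3.
|82 − 3| = 79.

79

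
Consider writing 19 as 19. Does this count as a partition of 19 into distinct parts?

Yes

The parts sum to 19, and the condition 'all summands are distinct' holds.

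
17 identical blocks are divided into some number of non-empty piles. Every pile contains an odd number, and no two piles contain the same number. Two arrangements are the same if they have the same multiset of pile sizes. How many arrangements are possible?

Listing the qualifying partitions of 17:
17
1 + 3 + 13
1 + 5 + 11
1 + 7 + 9
3 + 5 + 9

5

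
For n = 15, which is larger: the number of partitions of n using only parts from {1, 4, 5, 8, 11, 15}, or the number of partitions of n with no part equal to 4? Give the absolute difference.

104

Partitions of 15 using only parts from {1, 4, 5, 8, 11, 15}: 16.
Partitions of 15 with no part equal to 4: 120.
|16 − 120| = 104.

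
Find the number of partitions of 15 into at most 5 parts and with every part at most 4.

6

Listing the qualifying partitions of 15:
3+4+4+4
1+2+4+4+4
1+3+3+4+4
2+2+3+4+4
2+3+3+3+4
3+3+3+3+3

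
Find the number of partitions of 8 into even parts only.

The partitions of 8 that satisfy the conditions:
8
6, 2
4, 4
4, 2, 2
2, 2, 2, 2
That's 5 in total.

5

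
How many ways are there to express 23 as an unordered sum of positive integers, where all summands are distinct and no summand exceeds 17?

Counting exhaustively, 94 partitions satisfy the conditions.

94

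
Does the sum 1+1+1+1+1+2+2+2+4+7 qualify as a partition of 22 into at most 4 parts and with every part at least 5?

The parts sum to 22, and the condition 'there are at most 4 summands' is violated.

No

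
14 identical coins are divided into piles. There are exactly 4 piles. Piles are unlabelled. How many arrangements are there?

23

Enumerating:
1,1,1,11
1,1,2,10
1,1,3,9
1,2,2,9
1,1,4,8
1,2,3,8
2,2,2,8
1,1,5,7
1,2,4,7
1,3,3,7
2,2,3,7
1,1,6,6
1,2,5,6
1,3,4,6
2,2,4,6
2,3,3,6
1,3,5,5
2,2,5,5
1,4,4,5
2,3,4,5
3,3,3,5
2,4,4,4
3,3,4,4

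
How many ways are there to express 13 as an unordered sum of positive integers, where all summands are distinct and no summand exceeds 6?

They are:
2+5+6
3+4+6
1+2+4+6
1+3+4+5
That's 4 in total.

4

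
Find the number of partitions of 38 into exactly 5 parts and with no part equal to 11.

Enumerating by decreasing first part gives 768 partitions in all.

768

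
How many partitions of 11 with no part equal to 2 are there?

26

There are too many to list fully; the first 12 (by largest part) are:
11
10, 1
9, 1, 1
8, 3
8, 1, 1, 1
7, 4
7, 3, 1
7, 1, 1, 1, 1
6, 5
6, 4, 1
6, 3, 1, 1
6, 1, 1, 1, 1, 1
…and 14 more, for 26 total.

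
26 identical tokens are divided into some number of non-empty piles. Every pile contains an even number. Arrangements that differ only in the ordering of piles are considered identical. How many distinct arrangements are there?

Systematic enumeration (by largest part, then next-largest, …) yields 101.

101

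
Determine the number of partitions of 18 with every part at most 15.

A full systematic count gives 381.

381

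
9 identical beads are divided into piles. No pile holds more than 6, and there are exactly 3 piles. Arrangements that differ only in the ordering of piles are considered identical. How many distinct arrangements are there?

6

The partitions of 9 that satisfy the conditions:
1,2,6
1,3,5
2,2,5
1,4,4
2,3,4
3,3,3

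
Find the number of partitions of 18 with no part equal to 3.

209

There are 209 such partitions.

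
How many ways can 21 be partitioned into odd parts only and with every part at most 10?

There are too many to list fully; the first 12 (by largest part) are:
9,9,3
9,9,1,1,1
9,7,5
9,7,3,1,1
9,7,1,1,1,1,1
9,5,5,1,1
9,5,3,3,1
9,5,3,1,1,1,1
9,5,1,1,1,1,1,1,1
9,3,3,3,3
9,3,3,3,1,1,1
9,3,3,1,1,1,1,1,1
…and 40 more, for 52 total.

52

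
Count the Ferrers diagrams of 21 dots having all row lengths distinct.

Enumerating by decreasing first part gives 76 partitions in all.

76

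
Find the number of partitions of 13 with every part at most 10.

97

Direct enumeration gives 97 partitions.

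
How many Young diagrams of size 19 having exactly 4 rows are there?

A partial list (first 12 by largest part):
1, 1, 1, 16
1, 1, 2, 15
1, 1, 3, 14
1, 2, 2, 14
1, 1, 4, 13
1, 2, 3, 13
2, 2, 2, 13
1, 1, 5, 12
1, 2, 4, 12
1, 3, 3, 12
2, 2, 3, 12
1, 1, 6, 11
…and 42 more, for 54 total.

54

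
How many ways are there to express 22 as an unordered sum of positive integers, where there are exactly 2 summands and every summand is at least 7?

5

Enumerating:
15,7
14,8
13,9
12,10
11,11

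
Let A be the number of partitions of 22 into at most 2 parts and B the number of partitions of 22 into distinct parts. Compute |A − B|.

77

Partitions of 22 into at most 2 parts: 12.
Partitions of 22 into distinct parts: 89.
|12 − 89| = 77.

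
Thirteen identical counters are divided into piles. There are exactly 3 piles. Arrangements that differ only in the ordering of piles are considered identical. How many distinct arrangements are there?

14

Listing the qualifying partitions of 13:
1,1,11
1,2,10
1,3,9
2,2,9
1,4,8
2,3,8
1,5,7
2,4,7
3,3,7
1,6,6
2,5,6
3,4,6
3,5,5
4,4,5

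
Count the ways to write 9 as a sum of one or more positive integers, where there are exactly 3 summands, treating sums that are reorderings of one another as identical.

Enumerating:
7, 1, 1
6, 2, 1
5, 3, 1
5, 2, 2
4, 4, 1
4, 3, 2
3, 3, 3

7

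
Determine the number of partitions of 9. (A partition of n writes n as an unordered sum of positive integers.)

30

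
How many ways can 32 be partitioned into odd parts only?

Enumerating by decreasing first part gives 390 partitions in all.

390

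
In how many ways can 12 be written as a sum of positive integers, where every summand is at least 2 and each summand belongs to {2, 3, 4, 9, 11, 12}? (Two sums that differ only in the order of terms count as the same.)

Listing the qualifying partitions of 12:
12
9,3
4,4,4
4,4,2,2
4,3,3,2
4,2,2,2,2
3,3,3,3
3,3,2,2,2
2,2,2,2,2,2
Counting gives 9.

9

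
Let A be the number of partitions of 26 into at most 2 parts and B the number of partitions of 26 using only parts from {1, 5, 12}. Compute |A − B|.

4

Partitions of 26 into at most 2 parts: 14.
Partitions of 26 using only parts from {1, 5, 12}: 10.
|14 − 10| = 4.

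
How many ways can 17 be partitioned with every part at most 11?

278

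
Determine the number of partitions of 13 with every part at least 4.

They are:
13
4+9
5+8
6+7
4+4+5

5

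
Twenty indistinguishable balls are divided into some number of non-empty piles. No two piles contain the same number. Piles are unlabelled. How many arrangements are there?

64

There are too many to list fully; the first 12 (by largest part) are:
20
1+19
2+18
3+17
1+2+17
4+16
1+3+16
5+15
1+4+15
2+3+15
6+14
1+5+14
…and 52 more, for 64 total.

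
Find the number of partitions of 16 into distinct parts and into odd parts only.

5

Listing the qualifying partitions of 16:
15 + 1
13 + 3
11 + 5
9 + 7
7 + 5 + 3 + 1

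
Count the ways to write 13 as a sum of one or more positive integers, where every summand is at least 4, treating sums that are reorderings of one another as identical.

5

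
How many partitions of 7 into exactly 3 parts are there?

4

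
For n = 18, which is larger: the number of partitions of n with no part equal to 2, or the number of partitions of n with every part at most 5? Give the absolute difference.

Partitions of 18 with no part equal to 2: 154.
Partitions of 18 with every part at most 5: 141.
|154 − 141| = 13.

13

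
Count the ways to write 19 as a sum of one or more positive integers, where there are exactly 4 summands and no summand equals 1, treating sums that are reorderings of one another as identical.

27

A partial list (first 12 by largest part):
13+2+2+2
12+3+2+2
11+4+2+2
11+3+3+2
10+5+2+2
10+4+3+2
10+3+3+3
9+6+2+2
9+5+3+2
9+4+4+2
9+4+3+3
8+7+2+2
…and 15 more, for 27 total.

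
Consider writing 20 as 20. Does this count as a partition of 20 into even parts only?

The parts sum to 20, and the condition 'every summand is even' holds.

Yes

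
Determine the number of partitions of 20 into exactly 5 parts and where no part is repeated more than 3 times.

A full systematic count gives 80.

80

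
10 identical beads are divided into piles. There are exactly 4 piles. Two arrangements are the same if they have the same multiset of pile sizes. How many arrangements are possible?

Listing the qualifying partitions of 10:
7 + 1 + 1 + 1
6 + 2 + 1 + 1
5 + 3 + 1 + 1
5 + 2 + 2 + 1
4 + 4 + 1 + 1
4 + 3 + 2 + 1
4 + 2 + 2 + 2
3 + 3 + 3 + 1
3 + 3 + 2 + 2
That's 9 in total.

9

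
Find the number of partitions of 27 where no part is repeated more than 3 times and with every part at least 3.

165

Counting exhaustively, 165 partitions satisfy the conditions.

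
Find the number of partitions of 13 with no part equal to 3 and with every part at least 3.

5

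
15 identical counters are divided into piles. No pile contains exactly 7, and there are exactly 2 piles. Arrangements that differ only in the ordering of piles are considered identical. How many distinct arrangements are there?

6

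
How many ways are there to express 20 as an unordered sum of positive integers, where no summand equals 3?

330

There are 330 such partitions.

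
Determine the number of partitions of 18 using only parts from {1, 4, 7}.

10

Enumerating:
7+7+4
7+7+1+1+1+1
7+4+4+1+1+1
7+4+1+1+1+1+1+1+1
7+1+1+1+1+1+1+1+1+1+1+1
4+4+4+4+1+1
4+4+4+1+1+1+1+1+1
4+4+1+1+1+1+1+1+1+1+1+1
4+1+1+1+1+1+1+1+1+1+1+1+1+1+1
1+1+1+1+1+1+1+1+1+1+1+1+1+1+1+1+1+1
Counting gives 10.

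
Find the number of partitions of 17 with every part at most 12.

285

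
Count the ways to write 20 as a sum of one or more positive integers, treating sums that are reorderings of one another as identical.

627

A full systematic count gives 627.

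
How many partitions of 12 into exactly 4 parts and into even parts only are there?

Listing the qualifying partitions of 12:
2 + 2 + 2 + 6
2 + 2 + 4 + 4
That's 2 in total.

2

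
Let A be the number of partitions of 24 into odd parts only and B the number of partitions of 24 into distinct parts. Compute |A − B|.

0

Partitions of 24 into odd parts only: 122.
Partitions of 24 into distinct parts: 122.
|122 − 122| = 0.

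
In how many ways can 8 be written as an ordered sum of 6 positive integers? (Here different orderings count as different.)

21

Place 5 bars in the 7 internal gaps of a row of 8 dots: C(7,5) = 21.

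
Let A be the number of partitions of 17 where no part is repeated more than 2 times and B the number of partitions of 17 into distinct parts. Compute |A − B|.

70

Partitions of 17 where no part is repeated more than 2 times: 108.
Partitions of 17 into distinct parts: 38.
|108 − 38| = 70.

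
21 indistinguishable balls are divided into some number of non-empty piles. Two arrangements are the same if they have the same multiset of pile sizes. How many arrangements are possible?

792

Direct enumeration gives 792 partitions.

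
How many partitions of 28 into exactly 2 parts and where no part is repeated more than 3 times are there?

14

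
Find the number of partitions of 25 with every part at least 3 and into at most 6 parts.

Enumerating by decreasing first part gives 124 partitions in all.

124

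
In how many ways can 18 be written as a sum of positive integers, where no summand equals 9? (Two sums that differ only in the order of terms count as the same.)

355

Enumerating by decreasing first part gives 355 partitions in all.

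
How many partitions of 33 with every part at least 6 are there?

There are too many to list fully; the first 12 (by largest part) are:
33
27+6
26+7
25+8
24+9
23+10
22+11
21+12
21+6+6
20+13
20+7+6
19+14
…and 48 more, for 60 total.

60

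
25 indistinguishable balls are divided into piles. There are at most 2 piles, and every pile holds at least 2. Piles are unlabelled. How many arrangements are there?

12

Listing the qualifying partitions of 25:
25
23,2
22,3
21,4
20,5
19,6
18,7
17,8
16,9
15,10
14,11
13,12
That's 12 in total.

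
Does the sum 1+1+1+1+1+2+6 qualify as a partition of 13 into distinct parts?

No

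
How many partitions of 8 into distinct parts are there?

6

Listing the qualifying partitions of 8:
8
7,1
6,2
5,3
5,2,1
4,3,1
Counting gives 6.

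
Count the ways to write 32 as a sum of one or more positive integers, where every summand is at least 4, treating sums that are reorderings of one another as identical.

195

Systematic enumeration (by largest part, then next-largest, …) yields 195.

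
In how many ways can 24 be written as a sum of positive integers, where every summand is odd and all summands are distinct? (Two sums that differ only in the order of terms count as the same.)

11

The partitions of 24 that satisfy the conditions:
23+1
21+3
19+5
17+7
15+9
15+5+3+1
13+11
13+7+3+1
11+9+3+1
11+7+5+1
9+7+5+3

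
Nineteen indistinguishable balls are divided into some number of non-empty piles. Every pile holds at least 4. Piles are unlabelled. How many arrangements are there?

Listing the qualifying partitions of 19:
19
15,4
14,5
13,6
12,7
11,8
11,4,4
10,9
10,5,4
9,6,4
9,5,5
8,7,4
8,6,5
7,7,5
7,6,6
7,4,4,4
6,5,4,4
5,5,5,4

18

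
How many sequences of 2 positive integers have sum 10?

Place 1 bars in the 9 internal gaps of a row of 10 dots: C(9,1) = 9.

9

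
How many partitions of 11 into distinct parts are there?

12

They are:
11
1 + 10
2 + 9
3 + 8
1 + 2 + 8
4 + 7
1 + 3 + 7
5 + 6
1 + 4 + 6
2 + 3 + 6
2 + 4 + 5
1 + 2 + 3 + 5
That's 12 in total.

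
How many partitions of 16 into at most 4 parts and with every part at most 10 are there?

There are too many to list fully; the first 12 (by largest part) are:
10,6
10,5,1
10,4,2
10,4,1,1
10,3,3
10,3,2,1
10,2,2,2
9,7
9,6,1
9,5,2
9,5,1,1
9,4,3
…and 36 more, for 48 total.

48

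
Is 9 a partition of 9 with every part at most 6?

No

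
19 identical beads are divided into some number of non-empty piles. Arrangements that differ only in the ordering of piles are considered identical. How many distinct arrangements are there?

Direct enumeration gives 490 partitions.

490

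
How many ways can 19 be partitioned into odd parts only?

There are too many to list fully; the first 12 (by largest part) are:
19
17, 1, 1
15, 3, 1
15, 1, 1, 1, 1
13, 5, 1
13, 3, 3
13, 3, 1, 1, 1
13, 1, 1, 1, 1, 1, 1
11, 7, 1
11, 5, 3
11, 5, 1, 1, 1
11, 3, 3, 1, 1
…and 42 more, for 54 total.

54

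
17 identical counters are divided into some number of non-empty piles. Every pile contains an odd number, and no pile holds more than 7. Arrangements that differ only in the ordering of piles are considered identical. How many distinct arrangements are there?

24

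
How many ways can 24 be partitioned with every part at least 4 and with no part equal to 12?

45

A partial list (first 12 by largest part):
24
4,20
5,19
6,18
7,17
8,16
4,4,16
9,15
4,5,15
10,14
4,6,14
5,5,14
…and 33 more, for 45 total.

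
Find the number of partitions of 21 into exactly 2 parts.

10

The partitions of 21 that satisfy the conditions:
20+1
19+2
18+3
17+4
16+5
15+6
14+7
13+8
12+9
11+10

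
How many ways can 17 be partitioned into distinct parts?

There are too many to list fully; the first 12 (by largest part) are:
17
16, 1
15, 2
14, 3
14, 2, 1
13, 4
13, 3, 1
12, 5
12, 4, 1
12, 3, 2
11, 6
11, 5, 1
…and 26 more, for 38 total.

38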